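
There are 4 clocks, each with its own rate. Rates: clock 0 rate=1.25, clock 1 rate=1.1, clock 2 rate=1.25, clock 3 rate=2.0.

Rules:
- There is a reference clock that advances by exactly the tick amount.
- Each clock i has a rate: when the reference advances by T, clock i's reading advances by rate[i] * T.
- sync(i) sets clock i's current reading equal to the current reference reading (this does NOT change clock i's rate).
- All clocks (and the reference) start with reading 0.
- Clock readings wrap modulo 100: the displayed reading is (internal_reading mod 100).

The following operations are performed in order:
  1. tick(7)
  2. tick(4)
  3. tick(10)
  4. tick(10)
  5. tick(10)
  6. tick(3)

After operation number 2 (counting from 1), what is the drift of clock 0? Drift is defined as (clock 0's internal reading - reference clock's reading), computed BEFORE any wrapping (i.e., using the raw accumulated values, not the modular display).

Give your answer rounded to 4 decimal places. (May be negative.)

After op 1 tick(7): ref=7.0000 raw=[8.7500 7.7000 8.7500 14.0000]
After op 2 tick(4): ref=11.0000 raw=[13.7500 12.1000 13.7500 22.0000]
Drift of clock 0 after op 2: 13.7500 - 11.0000 = 2.7500

Answer: 2.7500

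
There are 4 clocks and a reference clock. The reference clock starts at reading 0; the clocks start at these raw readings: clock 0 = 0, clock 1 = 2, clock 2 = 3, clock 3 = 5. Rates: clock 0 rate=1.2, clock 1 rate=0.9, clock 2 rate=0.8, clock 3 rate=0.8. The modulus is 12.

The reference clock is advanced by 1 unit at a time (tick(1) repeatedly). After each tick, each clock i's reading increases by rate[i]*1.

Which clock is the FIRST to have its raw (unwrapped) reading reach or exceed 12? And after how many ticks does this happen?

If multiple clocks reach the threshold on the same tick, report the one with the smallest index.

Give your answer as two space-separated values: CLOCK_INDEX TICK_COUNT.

Answer: 3 9

Derivation:
clock 0: start=0, rate=1.2, needs 12-0 = 12; ticks = ceil(12/1.2) = ceil(10.0000) = 10; reading at tick 10 = 0 + 1.2*10 = 12.0000
clock 1: start=2, rate=0.9, needs 12-2 = 10; ticks = ceil(10/0.9) = ceil(11.1111) = 12; reading at tick 12 = 2 + 0.9*12 = 12.8000
clock 2: start=3, rate=0.8, needs 12-3 = 9; ticks = ceil(9/0.8) = ceil(11.2500) = 12; reading at tick 12 = 3 + 0.8*12 = 12.6000
clock 3: start=5, rate=0.8, needs 12-5 = 7; ticks = ceil(7/0.8) = ceil(8.7500) = 9; reading at tick 9 = 5 + 0.8*9 = 12.2000
Minimum tick count = 9; winners = [3]; smallest index = 3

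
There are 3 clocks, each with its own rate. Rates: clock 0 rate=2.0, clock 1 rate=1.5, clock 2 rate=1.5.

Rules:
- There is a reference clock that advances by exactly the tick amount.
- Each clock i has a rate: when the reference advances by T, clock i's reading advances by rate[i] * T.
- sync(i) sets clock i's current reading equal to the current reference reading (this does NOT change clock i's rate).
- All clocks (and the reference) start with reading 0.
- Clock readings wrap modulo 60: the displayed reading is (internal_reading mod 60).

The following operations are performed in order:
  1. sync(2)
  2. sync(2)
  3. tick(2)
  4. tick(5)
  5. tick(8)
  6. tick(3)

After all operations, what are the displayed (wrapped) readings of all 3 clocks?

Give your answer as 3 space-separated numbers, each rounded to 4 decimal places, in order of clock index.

After op 1 sync(2): ref=0.0000 raw=[0.0000 0.0000 0.0000]
After op 2 sync(2): ref=0.0000 raw=[0.0000 0.0000 0.0000]
After op 3 tick(2): ref=2.0000 raw=[4.0000 3.0000 3.0000]
After op 4 tick(5): ref=7.0000 raw=[14.0000 10.5000 10.5000]
After op 5 tick(8): ref=15.0000 raw=[30.0000 22.5000 22.5000]
After op 6 tick(3): ref=18.0000 raw=[36.0000 27.0000 27.0000]
Wrap final raw readings (mod 60): 36.0000 mod 60 = 36.0000; 27.0000 mod 60 = 27.0000; 27.0000 mod 60 = 27.0000

Answer: 36.0000 27.0000 27.0000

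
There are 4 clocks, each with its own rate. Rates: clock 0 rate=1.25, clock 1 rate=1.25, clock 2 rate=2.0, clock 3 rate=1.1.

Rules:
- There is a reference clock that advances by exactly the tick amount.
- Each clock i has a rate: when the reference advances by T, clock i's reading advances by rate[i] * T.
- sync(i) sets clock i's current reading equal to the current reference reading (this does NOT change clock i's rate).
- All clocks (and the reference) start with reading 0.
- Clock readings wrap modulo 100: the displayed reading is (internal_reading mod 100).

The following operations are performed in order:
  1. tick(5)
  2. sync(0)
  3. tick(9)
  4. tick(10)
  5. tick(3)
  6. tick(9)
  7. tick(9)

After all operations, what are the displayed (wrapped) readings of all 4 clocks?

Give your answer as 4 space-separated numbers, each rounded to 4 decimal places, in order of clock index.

Answer: 55.0000 56.2500 90.0000 49.5000

Derivation:
After op 1 tick(5): ref=5.0000 raw=[6.2500 6.2500 10.0000 5.5000]
After op 2 sync(0): ref=5.0000 raw=[5.0000 6.2500 10.0000 5.5000]
After op 3 tick(9): ref=14.0000 raw=[16.2500 17.5000 28.0000 15.4000]
After op 4 tick(10): ref=24.0000 raw=[28.7500 30.0000 48.0000 26.4000]
After op 5 tick(3): ref=27.0000 raw=[32.5000 33.7500 54.0000 29.7000]
After op 6 tick(9): ref=36.0000 raw=[43.7500 45.0000 72.0000 39.6000]
After op 7 tick(9): ref=45.0000 raw=[55.0000 56.2500 90.0000 49.5000]
Wrap final raw readings (mod 100): 55.0000 mod 100 = 55.0000; 56.2500 mod 100 = 56.2500; 90.0000 mod 100 = 90.0000; 49.5000 mod 100 = 49.5000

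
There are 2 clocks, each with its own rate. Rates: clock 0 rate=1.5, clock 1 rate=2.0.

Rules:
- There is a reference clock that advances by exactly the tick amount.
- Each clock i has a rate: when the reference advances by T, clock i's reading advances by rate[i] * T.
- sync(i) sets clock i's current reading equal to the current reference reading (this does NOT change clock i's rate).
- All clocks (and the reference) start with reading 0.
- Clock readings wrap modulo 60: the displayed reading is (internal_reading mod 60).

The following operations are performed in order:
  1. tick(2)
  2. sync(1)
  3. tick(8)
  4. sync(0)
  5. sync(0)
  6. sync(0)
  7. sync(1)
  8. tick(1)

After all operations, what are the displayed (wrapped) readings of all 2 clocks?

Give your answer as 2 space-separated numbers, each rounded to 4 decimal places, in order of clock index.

Answer: 11.5000 12.0000

Derivation:
After op 1 tick(2): ref=2.0000 raw=[3.0000 4.0000]
After op 2 sync(1): ref=2.0000 raw=[3.0000 2.0000]
After op 3 tick(8): ref=10.0000 raw=[15.0000 18.0000]
After op 4 sync(0): ref=10.0000 raw=[10.0000 18.0000]
After op 5 sync(0): ref=10.0000 raw=[10.0000 18.0000]
After op 6 sync(0): ref=10.0000 raw=[10.0000 18.0000]
After op 7 sync(1): ref=10.0000 raw=[10.0000 10.0000]
After op 8 tick(1): ref=11.0000 raw=[11.5000 12.0000]
Wrap final raw readings (mod 60): 11.5000 mod 60 = 11.5000; 12.0000 mod 60 = 12.0000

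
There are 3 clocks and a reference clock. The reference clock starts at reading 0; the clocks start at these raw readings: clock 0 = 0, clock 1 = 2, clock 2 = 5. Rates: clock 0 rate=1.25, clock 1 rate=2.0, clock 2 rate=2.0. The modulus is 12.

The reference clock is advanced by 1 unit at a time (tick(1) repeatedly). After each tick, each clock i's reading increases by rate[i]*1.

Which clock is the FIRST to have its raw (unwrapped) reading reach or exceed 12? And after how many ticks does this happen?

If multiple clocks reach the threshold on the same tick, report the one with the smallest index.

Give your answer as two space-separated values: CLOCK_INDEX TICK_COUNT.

Answer: 2 4

Derivation:
clock 0: start=0, rate=1.25, needs 12-0 = 12; ticks = ceil(12/1.25) = ceil(9.6000) = 10; reading at tick 10 = 0 + 1.25*10 = 12.5000
clock 1: start=2, rate=2.0, needs 12-2 = 10; ticks = ceil(10/2.0) = ceil(5.0000) = 5; reading at tick 5 = 2 + 2.0*5 = 12.0000
clock 2: start=5, rate=2.0, needs 12-5 = 7; ticks = ceil(7/2.0) = ceil(3.5000) = 4; reading at tick 4 = 5 + 2.0*4 = 13.0000
Minimum tick count = 4; winners = [2]; smallest index = 2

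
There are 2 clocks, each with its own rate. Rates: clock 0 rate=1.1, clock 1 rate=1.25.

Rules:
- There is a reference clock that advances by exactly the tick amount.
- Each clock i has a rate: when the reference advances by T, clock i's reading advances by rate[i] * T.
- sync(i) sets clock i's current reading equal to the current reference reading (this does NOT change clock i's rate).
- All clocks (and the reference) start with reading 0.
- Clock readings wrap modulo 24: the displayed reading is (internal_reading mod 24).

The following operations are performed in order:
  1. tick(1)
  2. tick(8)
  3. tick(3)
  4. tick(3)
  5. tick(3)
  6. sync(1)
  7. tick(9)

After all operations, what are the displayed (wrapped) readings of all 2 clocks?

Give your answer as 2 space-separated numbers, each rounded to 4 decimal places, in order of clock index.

After op 1 tick(1): ref=1.0000 raw=[1.1000 1.2500]
After op 2 tick(8): ref=9.0000 raw=[9.9000 11.2500]
After op 3 tick(3): ref=12.0000 raw=[13.2000 15.0000]
After op 4 tick(3): ref=15.0000 raw=[16.5000 18.7500]
After op 5 tick(3): ref=18.0000 raw=[19.8000 22.5000]
After op 6 sync(1): ref=18.0000 raw=[19.8000 18.0000]
After op 7 tick(9): ref=27.0000 raw=[29.7000 29.2500]
Wrap final raw readings (mod 24): 29.7000 mod 24 = 5.7000; 29.2500 mod 24 = 5.2500

Answer: 5.7000 5.2500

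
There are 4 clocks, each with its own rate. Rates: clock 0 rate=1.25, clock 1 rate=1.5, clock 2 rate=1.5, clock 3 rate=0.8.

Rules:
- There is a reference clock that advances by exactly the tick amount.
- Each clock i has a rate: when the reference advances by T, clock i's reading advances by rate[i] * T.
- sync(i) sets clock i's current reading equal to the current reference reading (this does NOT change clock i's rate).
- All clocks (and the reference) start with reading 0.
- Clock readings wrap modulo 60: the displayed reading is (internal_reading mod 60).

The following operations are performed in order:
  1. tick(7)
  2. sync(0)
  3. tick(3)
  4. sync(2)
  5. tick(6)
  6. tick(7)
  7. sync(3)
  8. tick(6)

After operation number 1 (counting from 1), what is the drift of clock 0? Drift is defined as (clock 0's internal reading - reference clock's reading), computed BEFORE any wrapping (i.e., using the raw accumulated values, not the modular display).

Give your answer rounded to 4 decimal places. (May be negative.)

Answer: 1.7500

Derivation:
After op 1 tick(7): ref=7.0000 raw=[8.7500 10.5000 10.5000 5.6000]
Drift of clock 0 after op 1: 8.7500 - 7.0000 = 1.7500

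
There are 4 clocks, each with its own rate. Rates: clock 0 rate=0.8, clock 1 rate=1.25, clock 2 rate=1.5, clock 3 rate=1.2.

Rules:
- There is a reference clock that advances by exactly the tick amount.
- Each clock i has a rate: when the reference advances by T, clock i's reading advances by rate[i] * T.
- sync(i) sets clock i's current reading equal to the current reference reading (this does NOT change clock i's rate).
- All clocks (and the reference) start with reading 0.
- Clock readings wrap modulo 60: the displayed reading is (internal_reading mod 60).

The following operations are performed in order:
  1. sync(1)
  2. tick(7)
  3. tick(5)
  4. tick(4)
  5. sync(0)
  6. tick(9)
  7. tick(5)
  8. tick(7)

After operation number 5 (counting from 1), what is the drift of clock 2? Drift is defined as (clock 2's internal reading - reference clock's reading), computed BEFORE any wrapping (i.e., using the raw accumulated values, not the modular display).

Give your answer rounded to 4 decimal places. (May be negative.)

After op 1 sync(1): ref=0.0000 raw=[0.0000 0.0000 0.0000 0.0000]
After op 2 tick(7): ref=7.0000 raw=[5.6000 8.7500 10.5000 8.4000]
After op 3 tick(5): ref=12.0000 raw=[9.6000 15.0000 18.0000 14.4000]
After op 4 tick(4): ref=16.0000 raw=[12.8000 20.0000 24.0000 19.2000]
After op 5 sync(0): ref=16.0000 raw=[16.0000 20.0000 24.0000 19.2000]
Drift of clock 2 after op 5: 24.0000 - 16.0000 = 8.0000

Answer: 8.0000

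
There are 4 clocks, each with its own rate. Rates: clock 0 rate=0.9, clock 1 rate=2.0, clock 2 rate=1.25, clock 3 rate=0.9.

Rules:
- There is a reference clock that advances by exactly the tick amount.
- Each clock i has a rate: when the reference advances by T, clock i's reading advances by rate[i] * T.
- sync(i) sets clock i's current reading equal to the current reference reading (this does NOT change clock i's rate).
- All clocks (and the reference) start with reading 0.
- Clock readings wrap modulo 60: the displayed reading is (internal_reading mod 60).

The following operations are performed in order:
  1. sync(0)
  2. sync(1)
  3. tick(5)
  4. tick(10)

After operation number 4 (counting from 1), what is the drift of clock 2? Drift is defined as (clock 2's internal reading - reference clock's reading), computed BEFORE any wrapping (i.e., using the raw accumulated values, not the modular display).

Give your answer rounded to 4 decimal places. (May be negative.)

After op 1 sync(0): ref=0.0000 raw=[0.0000 0.0000 0.0000 0.0000]
After op 2 sync(1): ref=0.0000 raw=[0.0000 0.0000 0.0000 0.0000]
After op 3 tick(5): ref=5.0000 raw=[4.5000 10.0000 6.2500 4.5000]
After op 4 tick(10): ref=15.0000 raw=[13.5000 30.0000 18.7500 13.5000]
Drift of clock 2 after op 4: 18.7500 - 15.0000 = 3.7500

Answer: 3.7500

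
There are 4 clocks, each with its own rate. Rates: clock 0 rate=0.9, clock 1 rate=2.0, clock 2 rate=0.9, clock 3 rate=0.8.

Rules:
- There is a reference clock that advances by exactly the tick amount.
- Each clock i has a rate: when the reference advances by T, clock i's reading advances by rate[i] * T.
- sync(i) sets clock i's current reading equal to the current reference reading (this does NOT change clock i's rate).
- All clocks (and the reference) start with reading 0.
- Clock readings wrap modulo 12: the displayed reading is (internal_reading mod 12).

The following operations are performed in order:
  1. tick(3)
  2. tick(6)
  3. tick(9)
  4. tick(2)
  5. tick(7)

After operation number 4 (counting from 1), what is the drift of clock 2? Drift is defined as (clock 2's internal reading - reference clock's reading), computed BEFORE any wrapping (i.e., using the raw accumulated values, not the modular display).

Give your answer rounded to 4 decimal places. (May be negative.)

After op 1 tick(3): ref=3.0000 raw=[2.7000 6.0000 2.7000 2.4000]
After op 2 tick(6): ref=9.0000 raw=[8.1000 18.0000 8.1000 7.2000]
After op 3 tick(9): ref=18.0000 raw=[16.2000 36.0000 16.2000 14.4000]
After op 4 tick(2): ref=20.0000 raw=[18.0000 40.0000 18.0000 16.0000]
Drift of clock 2 after op 4: 18.0000 - 20.0000 = -2.0000

Answer: -2.0000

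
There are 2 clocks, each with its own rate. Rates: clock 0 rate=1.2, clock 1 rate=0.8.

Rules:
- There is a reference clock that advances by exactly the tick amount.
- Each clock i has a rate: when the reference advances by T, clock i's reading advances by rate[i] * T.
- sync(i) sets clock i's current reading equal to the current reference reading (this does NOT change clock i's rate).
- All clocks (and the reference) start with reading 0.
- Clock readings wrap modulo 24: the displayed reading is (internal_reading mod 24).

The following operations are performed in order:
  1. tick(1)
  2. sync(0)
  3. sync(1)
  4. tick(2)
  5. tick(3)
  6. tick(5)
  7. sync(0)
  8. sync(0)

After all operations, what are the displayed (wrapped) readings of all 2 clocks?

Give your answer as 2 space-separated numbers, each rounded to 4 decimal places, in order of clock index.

After op 1 tick(1): ref=1.0000 raw=[1.2000 0.8000]
After op 2 sync(0): ref=1.0000 raw=[1.0000 0.8000]
After op 3 sync(1): ref=1.0000 raw=[1.0000 1.0000]
After op 4 tick(2): ref=3.0000 raw=[3.4000 2.6000]
After op 5 tick(3): ref=6.0000 raw=[7.0000 5.0000]
After op 6 tick(5): ref=11.0000 raw=[13.0000 9.0000]
After op 7 sync(0): ref=11.0000 raw=[11.0000 9.0000]
After op 8 sync(0): ref=11.0000 raw=[11.0000 9.0000]
Wrap final raw readings (mod 24): 11.0000 mod 24 = 11.0000; 9.0000 mod 24 = 9.0000

Answer: 11.0000 9.0000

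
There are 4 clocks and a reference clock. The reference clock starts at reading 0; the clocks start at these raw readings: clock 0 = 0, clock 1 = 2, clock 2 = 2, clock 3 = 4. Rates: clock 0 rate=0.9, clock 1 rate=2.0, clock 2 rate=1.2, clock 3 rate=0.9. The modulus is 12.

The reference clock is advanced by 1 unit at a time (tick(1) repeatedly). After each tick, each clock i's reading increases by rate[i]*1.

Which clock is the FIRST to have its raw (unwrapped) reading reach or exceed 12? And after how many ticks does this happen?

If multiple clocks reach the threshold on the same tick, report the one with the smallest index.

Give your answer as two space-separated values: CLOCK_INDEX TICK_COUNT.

clock 0: start=0, rate=0.9, needs 12-0 = 12; ticks = ceil(12/0.9) = ceil(13.3333) = 14; reading at tick 14 = 0 + 0.9*14 = 12.6000
clock 1: start=2, rate=2.0, needs 12-2 = 10; ticks = ceil(10/2.0) = ceil(5.0000) = 5; reading at tick 5 = 2 + 2.0*5 = 12.0000
clock 2: start=2, rate=1.2, needs 12-2 = 10; ticks = ceil(10/1.2) = ceil(8.3333) = 9; reading at tick 9 = 2 + 1.2*9 = 12.8000
clock 3: start=4, rate=0.9, needs 12-4 = 8; ticks = ceil(8/0.9) = ceil(8.8889) = 9; reading at tick 9 = 4 + 0.9*9 = 12.1000
Minimum tick count = 5; winners = [1]; smallest index = 1

Answer: 1 5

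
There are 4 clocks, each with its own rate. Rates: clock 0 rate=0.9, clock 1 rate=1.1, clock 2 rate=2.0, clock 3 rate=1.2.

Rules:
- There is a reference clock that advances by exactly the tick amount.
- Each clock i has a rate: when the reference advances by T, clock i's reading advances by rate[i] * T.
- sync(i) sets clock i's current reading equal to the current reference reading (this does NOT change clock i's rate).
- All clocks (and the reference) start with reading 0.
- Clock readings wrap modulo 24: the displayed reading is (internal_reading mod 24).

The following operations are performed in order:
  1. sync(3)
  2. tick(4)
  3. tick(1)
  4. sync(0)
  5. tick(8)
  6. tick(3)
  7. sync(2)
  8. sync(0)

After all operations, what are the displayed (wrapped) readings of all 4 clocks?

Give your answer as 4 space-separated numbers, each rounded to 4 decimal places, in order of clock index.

After op 1 sync(3): ref=0.0000 raw=[0.0000 0.0000 0.0000 0.0000]
After op 2 tick(4): ref=4.0000 raw=[3.6000 4.4000 8.0000 4.8000]
After op 3 tick(1): ref=5.0000 raw=[4.5000 5.5000 10.0000 6.0000]
After op 4 sync(0): ref=5.0000 raw=[5.0000 5.5000 10.0000 6.0000]
After op 5 tick(8): ref=13.0000 raw=[12.2000 14.3000 26.0000 15.6000]
After op 6 tick(3): ref=16.0000 raw=[14.9000 17.6000 32.0000 19.2000]
After op 7 sync(2): ref=16.0000 raw=[14.9000 17.6000 16.0000 19.2000]
After op 8 sync(0): ref=16.0000 raw=[16.0000 17.6000 16.0000 19.2000]
Wrap final raw readings (mod 24): 16.0000 mod 24 = 16.0000; 17.6000 mod 24 = 17.6000; 16.0000 mod 24 = 16.0000; 19.2000 mod 24 = 19.2000

Answer: 16.0000 17.6000 16.0000 19.2000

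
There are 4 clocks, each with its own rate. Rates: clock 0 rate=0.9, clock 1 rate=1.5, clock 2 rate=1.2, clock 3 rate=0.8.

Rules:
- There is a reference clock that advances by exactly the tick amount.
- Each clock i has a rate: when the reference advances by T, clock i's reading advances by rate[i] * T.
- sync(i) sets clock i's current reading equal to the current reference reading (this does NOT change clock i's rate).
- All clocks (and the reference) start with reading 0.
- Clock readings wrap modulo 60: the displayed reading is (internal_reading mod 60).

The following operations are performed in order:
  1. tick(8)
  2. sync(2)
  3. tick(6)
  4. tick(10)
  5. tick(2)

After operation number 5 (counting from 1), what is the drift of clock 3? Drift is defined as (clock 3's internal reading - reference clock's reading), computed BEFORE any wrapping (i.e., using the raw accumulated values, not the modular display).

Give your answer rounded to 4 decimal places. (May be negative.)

Answer: -5.2000

Derivation:
After op 1 tick(8): ref=8.0000 raw=[7.2000 12.0000 9.6000 6.4000]
After op 2 sync(2): ref=8.0000 raw=[7.2000 12.0000 8.0000 6.4000]
After op 3 tick(6): ref=14.0000 raw=[12.6000 21.0000 15.2000 11.2000]
After op 4 tick(10): ref=24.0000 raw=[21.6000 36.0000 27.2000 19.2000]
After op 5 tick(2): ref=26.0000 raw=[23.4000 39.0000 29.6000 20.8000]
Drift of clock 3 after op 5: 20.8000 - 26.0000 = -5.2000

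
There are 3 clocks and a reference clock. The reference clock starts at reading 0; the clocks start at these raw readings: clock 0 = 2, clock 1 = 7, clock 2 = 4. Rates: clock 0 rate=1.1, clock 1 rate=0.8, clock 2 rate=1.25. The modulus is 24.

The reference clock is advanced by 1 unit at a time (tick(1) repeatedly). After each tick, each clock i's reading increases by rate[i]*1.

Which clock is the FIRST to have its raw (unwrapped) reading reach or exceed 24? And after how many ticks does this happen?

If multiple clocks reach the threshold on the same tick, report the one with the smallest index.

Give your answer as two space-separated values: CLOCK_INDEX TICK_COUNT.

clock 0: start=2, rate=1.1, needs 24-2 = 22; ticks = ceil(22/1.1) = ceil(20.0000) = 20; reading at tick 20 = 2 + 1.1*20 = 24.0000
clock 1: start=7, rate=0.8, needs 24-7 = 17; ticks = ceil(17/0.8) = ceil(21.2500) = 22; reading at tick 22 = 7 + 0.8*22 = 24.6000
clock 2: start=4, rate=1.25, needs 24-4 = 20; ticks = ceil(20/1.25) = ceil(16.0000) = 16; reading at tick 16 = 4 + 1.25*16 = 24.0000
Minimum tick count = 16; winners = [2]; smallest index = 2

Answer: 2 16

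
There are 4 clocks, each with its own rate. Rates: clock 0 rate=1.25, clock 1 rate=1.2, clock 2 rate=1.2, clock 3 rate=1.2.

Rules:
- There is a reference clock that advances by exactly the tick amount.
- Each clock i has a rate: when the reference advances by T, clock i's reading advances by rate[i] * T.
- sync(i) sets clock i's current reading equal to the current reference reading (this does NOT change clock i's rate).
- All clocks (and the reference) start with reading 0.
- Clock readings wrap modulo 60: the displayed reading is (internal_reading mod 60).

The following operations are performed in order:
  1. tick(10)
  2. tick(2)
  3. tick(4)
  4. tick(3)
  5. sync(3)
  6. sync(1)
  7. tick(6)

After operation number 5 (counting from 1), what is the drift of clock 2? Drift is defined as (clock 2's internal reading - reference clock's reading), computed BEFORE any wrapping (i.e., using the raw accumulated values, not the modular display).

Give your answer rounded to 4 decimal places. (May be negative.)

After op 1 tick(10): ref=10.0000 raw=[12.5000 12.0000 12.0000 12.0000]
After op 2 tick(2): ref=12.0000 raw=[15.0000 14.4000 14.4000 14.4000]
After op 3 tick(4): ref=16.0000 raw=[20.0000 19.2000 19.2000 19.2000]
After op 4 tick(3): ref=19.0000 raw=[23.7500 22.8000 22.8000 22.8000]
After op 5 sync(3): ref=19.0000 raw=[23.7500 22.8000 22.8000 19.0000]
Drift of clock 2 after op 5: 22.8000 - 19.0000 = 3.8000

Answer: 3.8000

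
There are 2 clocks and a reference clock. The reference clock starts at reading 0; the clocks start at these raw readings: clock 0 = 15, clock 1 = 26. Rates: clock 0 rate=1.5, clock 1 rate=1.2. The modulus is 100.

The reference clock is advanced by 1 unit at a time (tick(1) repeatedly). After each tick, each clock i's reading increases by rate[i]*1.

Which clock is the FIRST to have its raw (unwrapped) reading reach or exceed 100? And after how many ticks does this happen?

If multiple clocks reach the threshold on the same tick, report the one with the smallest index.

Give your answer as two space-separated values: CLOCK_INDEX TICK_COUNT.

clock 0: start=15, rate=1.5, needs 100-15 = 85; ticks = ceil(85/1.5) = ceil(56.6667) = 57; reading at tick 57 = 15 + 1.5*57 = 100.5000
clock 1: start=26, rate=1.2, needs 100-26 = 74; ticks = ceil(74/1.2) = ceil(61.6667) = 62; reading at tick 62 = 26 + 1.2*62 = 100.4000
Minimum tick count = 57; winners = [0]; smallest index = 0

Answer: 0 57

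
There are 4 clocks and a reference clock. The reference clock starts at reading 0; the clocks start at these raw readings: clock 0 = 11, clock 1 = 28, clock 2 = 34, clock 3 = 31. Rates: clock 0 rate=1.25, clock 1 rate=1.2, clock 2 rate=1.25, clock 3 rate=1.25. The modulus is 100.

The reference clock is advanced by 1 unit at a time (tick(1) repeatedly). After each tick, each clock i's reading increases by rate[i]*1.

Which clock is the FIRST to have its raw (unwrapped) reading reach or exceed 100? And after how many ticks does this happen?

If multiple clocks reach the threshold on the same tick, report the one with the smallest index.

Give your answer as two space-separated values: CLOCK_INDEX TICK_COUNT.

Answer: 2 53

Derivation:
clock 0: start=11, rate=1.25, needs 100-11 = 89; ticks = ceil(89/1.25) = ceil(71.2000) = 72; reading at tick 72 = 11 + 1.25*72 = 101.0000
clock 1: start=28, rate=1.2, needs 100-28 = 72; ticks = ceil(72/1.2) = ceil(60.0000) = 60; reading at tick 60 = 28 + 1.2*60 = 100.0000
clock 2: start=34, rate=1.25, needs 100-34 = 66; ticks = ceil(66/1.25) = ceil(52.8000) = 53; reading at tick 53 = 34 + 1.25*53 = 100.2500
clock 3: start=31, rate=1.25, needs 100-31 = 69; ticks = ceil(69/1.25) = ceil(55.2000) = 56; reading at tick 56 = 31 + 1.25*56 = 101.0000
Minimum tick count = 53; winners = [2]; smallest index = 2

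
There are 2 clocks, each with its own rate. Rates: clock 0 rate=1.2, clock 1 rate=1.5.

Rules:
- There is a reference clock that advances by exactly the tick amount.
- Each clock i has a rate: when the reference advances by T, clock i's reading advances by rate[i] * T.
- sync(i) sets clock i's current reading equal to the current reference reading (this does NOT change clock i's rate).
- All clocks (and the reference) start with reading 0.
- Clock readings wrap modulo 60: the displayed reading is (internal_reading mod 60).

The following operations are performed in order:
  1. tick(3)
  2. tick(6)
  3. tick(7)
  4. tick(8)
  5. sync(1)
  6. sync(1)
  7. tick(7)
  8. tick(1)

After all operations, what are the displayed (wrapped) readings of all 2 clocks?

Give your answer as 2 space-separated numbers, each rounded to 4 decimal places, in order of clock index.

After op 1 tick(3): ref=3.0000 raw=[3.6000 4.5000]
After op 2 tick(6): ref=9.0000 raw=[10.8000 13.5000]
After op 3 tick(7): ref=16.0000 raw=[19.2000 24.0000]
After op 4 tick(8): ref=24.0000 raw=[28.8000 36.0000]
After op 5 sync(1): ref=24.0000 raw=[28.8000 24.0000]
After op 6 sync(1): ref=24.0000 raw=[28.8000 24.0000]
After op 7 tick(7): ref=31.0000 raw=[37.2000 34.5000]
After op 8 tick(1): ref=32.0000 raw=[38.4000 36.0000]
Wrap final raw readings (mod 60): 38.4000 mod 60 = 38.4000; 36.0000 mod 60 = 36.0000

Answer: 38.4000 36.0000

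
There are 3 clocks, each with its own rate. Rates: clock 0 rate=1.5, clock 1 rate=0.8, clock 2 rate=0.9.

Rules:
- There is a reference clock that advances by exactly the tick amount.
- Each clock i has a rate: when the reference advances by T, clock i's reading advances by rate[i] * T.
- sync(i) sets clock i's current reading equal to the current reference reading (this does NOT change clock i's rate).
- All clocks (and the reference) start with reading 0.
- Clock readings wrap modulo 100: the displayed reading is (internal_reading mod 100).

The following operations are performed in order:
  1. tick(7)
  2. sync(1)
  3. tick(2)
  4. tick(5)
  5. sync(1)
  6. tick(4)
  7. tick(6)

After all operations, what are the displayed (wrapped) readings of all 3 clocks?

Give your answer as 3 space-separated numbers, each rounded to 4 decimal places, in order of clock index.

After op 1 tick(7): ref=7.0000 raw=[10.5000 5.6000 6.3000]
After op 2 sync(1): ref=7.0000 raw=[10.5000 7.0000 6.3000]
After op 3 tick(2): ref=9.0000 raw=[13.5000 8.6000 8.1000]
After op 4 tick(5): ref=14.0000 raw=[21.0000 12.6000 12.6000]
After op 5 sync(1): ref=14.0000 raw=[21.0000 14.0000 12.6000]
After op 6 tick(4): ref=18.0000 raw=[27.0000 17.2000 16.2000]
After op 7 tick(6): ref=24.0000 raw=[36.0000 22.0000 21.6000]
Wrap final raw readings (mod 100): 36.0000 mod 100 = 36.0000; 22.0000 mod 100 = 22.0000; 21.6000 mod 100 = 21.6000

Answer: 36.0000 22.0000 21.6000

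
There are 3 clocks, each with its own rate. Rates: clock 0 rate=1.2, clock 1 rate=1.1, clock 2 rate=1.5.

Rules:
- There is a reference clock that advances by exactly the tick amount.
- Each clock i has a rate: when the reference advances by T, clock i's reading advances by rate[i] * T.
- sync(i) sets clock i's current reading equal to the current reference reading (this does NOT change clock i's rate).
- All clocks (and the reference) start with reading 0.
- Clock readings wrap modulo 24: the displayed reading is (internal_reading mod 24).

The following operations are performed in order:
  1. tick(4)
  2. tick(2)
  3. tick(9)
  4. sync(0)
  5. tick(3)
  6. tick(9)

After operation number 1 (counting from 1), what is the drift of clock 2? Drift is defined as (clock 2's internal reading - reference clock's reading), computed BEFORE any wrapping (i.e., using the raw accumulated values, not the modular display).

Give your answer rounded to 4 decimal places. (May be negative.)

After op 1 tick(4): ref=4.0000 raw=[4.8000 4.4000 6.0000]
Drift of clock 2 after op 1: 6.0000 - 4.0000 = 2.0000

Answer: 2.0000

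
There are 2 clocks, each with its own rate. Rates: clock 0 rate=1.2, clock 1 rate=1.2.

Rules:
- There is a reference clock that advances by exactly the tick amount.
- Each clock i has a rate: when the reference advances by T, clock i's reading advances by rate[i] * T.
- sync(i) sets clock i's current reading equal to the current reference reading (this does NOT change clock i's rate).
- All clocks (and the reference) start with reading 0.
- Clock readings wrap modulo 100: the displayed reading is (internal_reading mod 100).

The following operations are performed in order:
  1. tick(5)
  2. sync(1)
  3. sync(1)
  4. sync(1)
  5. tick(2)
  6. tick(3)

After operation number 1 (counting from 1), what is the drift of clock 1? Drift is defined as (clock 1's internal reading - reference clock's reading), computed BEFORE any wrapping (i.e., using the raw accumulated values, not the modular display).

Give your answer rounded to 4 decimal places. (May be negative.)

Answer: 1.0000

Derivation:
After op 1 tick(5): ref=5.0000 raw=[6.0000 6.0000]
Drift of clock 1 after op 1: 6.0000 - 5.0000 = 1.0000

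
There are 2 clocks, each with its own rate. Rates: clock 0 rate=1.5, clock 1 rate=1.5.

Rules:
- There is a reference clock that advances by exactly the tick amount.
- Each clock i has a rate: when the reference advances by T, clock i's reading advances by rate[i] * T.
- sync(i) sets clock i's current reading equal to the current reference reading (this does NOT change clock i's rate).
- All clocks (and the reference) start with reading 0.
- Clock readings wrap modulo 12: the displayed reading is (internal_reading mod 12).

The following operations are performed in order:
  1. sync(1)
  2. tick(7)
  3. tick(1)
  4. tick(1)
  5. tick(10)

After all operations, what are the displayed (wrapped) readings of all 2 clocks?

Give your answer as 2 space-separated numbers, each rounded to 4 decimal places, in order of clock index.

Answer: 4.5000 4.5000

Derivation:
After op 1 sync(1): ref=0.0000 raw=[0.0000 0.0000]
After op 2 tick(7): ref=7.0000 raw=[10.5000 10.5000]
After op 3 tick(1): ref=8.0000 raw=[12.0000 12.0000]
After op 4 tick(1): ref=9.0000 raw=[13.5000 13.5000]
After op 5 tick(10): ref=19.0000 raw=[28.5000 28.5000]
Wrap final raw readings (mod 12): 28.5000 mod 12 = 4.5000; 28.5000 mod 12 = 4.5000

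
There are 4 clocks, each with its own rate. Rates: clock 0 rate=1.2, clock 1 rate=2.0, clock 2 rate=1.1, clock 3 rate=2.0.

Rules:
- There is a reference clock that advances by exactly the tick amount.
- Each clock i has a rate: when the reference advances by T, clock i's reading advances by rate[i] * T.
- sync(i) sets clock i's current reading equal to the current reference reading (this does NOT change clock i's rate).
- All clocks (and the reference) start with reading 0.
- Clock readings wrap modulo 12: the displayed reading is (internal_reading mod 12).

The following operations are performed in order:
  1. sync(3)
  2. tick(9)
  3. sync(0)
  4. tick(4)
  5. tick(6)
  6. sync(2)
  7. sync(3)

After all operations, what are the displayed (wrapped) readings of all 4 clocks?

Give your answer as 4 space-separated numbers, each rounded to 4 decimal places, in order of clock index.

Answer: 9.0000 2.0000 7.0000 7.0000

Derivation:
After op 1 sync(3): ref=0.0000 raw=[0.0000 0.0000 0.0000 0.0000]
After op 2 tick(9): ref=9.0000 raw=[10.8000 18.0000 9.9000 18.0000]
After op 3 sync(0): ref=9.0000 raw=[9.0000 18.0000 9.9000 18.0000]
After op 4 tick(4): ref=13.0000 raw=[13.8000 26.0000 14.3000 26.0000]
After op 5 tick(6): ref=19.0000 raw=[21.0000 38.0000 20.9000 38.0000]
After op 6 sync(2): ref=19.0000 raw=[21.0000 38.0000 19.0000 38.0000]
After op 7 sync(3): ref=19.0000 raw=[21.0000 38.0000 19.0000 19.0000]
Wrap final raw readings (mod 12): 21.0000 mod 12 = 9.0000; 38.0000 mod 12 = 2.0000; 19.0000 mod 12 = 7.0000; 19.0000 mod 12 = 7.0000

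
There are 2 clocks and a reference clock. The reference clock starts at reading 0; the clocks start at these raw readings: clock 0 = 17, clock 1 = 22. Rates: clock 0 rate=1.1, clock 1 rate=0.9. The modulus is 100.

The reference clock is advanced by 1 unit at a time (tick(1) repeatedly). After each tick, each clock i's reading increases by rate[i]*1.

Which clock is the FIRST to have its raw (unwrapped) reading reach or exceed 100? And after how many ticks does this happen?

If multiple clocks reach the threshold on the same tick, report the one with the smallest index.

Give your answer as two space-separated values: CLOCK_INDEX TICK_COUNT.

Answer: 0 76

Derivation:
clock 0: start=17, rate=1.1, needs 100-17 = 83; ticks = ceil(83/1.1) = ceil(75.4545) = 76; reading at tick 76 = 17 + 1.1*76 = 100.6000
clock 1: start=22, rate=0.9, needs 100-22 = 78; ticks = ceil(78/0.9) = ceil(86.6667) = 87; reading at tick 87 = 22 + 0.9*87 = 100.3000
Minimum tick count = 76; winners = [0]; smallest index = 0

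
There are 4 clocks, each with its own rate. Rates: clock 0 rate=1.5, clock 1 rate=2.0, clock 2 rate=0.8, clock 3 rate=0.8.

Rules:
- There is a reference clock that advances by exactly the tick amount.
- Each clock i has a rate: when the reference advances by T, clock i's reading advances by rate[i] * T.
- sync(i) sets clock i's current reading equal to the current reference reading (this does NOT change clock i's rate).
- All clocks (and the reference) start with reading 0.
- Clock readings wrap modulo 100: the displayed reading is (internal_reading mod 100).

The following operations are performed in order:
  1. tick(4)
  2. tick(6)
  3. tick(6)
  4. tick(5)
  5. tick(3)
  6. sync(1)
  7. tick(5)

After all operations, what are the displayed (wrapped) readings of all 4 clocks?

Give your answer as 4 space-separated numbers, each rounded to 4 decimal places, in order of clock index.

Answer: 43.5000 34.0000 23.2000 23.2000

Derivation:
After op 1 tick(4): ref=4.0000 raw=[6.0000 8.0000 3.2000 3.2000]
After op 2 tick(6): ref=10.0000 raw=[15.0000 20.0000 8.0000 8.0000]
After op 3 tick(6): ref=16.0000 raw=[24.0000 32.0000 12.8000 12.8000]
After op 4 tick(5): ref=21.0000 raw=[31.5000 42.0000 16.8000 16.8000]
After op 5 tick(3): ref=24.0000 raw=[36.0000 48.0000 19.2000 19.2000]
After op 6 sync(1): ref=24.0000 raw=[36.0000 24.0000 19.2000 19.2000]
After op 7 tick(5): ref=29.0000 raw=[43.5000 34.0000 23.2000 23.2000]
Wrap final raw readings (mod 100): 43.5000 mod 100 = 43.5000; 34.0000 mod 100 = 34.0000; 23.2000 mod 100 = 23.2000; 23.2000 mod 100 = 23.2000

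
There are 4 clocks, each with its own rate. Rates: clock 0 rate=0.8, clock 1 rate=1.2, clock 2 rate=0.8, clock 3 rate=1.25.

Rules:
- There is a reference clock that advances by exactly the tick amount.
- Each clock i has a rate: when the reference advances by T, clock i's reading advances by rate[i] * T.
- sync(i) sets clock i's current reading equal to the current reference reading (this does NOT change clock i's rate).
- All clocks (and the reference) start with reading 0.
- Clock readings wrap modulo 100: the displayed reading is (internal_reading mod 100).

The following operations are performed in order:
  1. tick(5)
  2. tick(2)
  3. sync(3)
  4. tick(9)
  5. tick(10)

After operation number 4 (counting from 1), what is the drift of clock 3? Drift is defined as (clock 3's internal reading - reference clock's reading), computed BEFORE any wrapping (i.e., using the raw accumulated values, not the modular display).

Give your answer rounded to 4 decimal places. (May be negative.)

Answer: 2.2500

Derivation:
After op 1 tick(5): ref=5.0000 raw=[4.0000 6.0000 4.0000 6.2500]
After op 2 tick(2): ref=7.0000 raw=[5.6000 8.4000 5.6000 8.7500]
After op 3 sync(3): ref=7.0000 raw=[5.6000 8.4000 5.6000 7.0000]
After op 4 tick(9): ref=16.0000 raw=[12.8000 19.2000 12.8000 18.2500]
Drift of clock 3 after op 4: 18.2500 - 16.0000 = 2.2500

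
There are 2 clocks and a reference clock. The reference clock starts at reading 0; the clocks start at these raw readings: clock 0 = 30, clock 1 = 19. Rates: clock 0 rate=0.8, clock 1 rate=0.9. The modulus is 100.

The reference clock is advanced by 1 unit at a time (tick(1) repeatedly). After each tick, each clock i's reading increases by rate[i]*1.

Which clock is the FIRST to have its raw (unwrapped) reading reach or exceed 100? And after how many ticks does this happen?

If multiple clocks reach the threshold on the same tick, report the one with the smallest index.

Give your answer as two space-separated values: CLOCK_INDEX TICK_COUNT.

Answer: 0 88

Derivation:
clock 0: start=30, rate=0.8, needs 100-30 = 70; ticks = ceil(70/0.8) = ceil(87.5000) = 88; reading at tick 88 = 30 + 0.8*88 = 100.4000
clock 1: start=19, rate=0.9, needs 100-19 = 81; ticks = ceil(81/0.9) = ceil(90.0000) = 90; reading at tick 90 = 19 + 0.9*90 = 100.0000
Minimum tick count = 88; winners = [0]; smallest index = 0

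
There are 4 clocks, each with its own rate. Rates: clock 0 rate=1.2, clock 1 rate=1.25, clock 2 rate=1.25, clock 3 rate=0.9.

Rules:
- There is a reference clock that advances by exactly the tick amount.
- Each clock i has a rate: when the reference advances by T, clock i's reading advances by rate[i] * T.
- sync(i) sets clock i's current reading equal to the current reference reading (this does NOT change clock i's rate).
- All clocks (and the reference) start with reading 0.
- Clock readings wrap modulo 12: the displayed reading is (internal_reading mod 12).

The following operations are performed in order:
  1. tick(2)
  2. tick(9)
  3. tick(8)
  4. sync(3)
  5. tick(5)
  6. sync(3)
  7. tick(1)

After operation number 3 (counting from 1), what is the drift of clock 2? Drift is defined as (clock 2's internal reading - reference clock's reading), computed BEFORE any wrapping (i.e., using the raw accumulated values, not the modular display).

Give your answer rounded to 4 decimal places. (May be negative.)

After op 1 tick(2): ref=2.0000 raw=[2.4000 2.5000 2.5000 1.8000]
After op 2 tick(9): ref=11.0000 raw=[13.2000 13.7500 13.7500 9.9000]
After op 3 tick(8): ref=19.0000 raw=[22.8000 23.7500 23.7500 17.1000]
Drift of clock 2 after op 3: 23.7500 - 19.0000 = 4.7500

Answer: 4.7500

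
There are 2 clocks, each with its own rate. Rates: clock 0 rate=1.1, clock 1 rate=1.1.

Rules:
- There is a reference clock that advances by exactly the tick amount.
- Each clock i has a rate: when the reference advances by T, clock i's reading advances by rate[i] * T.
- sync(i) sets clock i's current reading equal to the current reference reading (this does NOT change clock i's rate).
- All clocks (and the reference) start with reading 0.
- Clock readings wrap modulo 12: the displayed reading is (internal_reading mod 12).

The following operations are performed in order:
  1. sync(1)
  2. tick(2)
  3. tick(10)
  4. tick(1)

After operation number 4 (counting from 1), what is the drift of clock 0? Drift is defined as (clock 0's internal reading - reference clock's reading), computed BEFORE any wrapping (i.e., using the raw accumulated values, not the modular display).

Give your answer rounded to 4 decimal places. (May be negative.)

After op 1 sync(1): ref=0.0000 raw=[0.0000 0.0000]
After op 2 tick(2): ref=2.0000 raw=[2.2000 2.2000]
After op 3 tick(10): ref=12.0000 raw=[13.2000 13.2000]
After op 4 tick(1): ref=13.0000 raw=[14.3000 14.3000]
Drift of clock 0 after op 4: 14.3000 - 13.0000 = 1.3000

Answer: 1.3000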